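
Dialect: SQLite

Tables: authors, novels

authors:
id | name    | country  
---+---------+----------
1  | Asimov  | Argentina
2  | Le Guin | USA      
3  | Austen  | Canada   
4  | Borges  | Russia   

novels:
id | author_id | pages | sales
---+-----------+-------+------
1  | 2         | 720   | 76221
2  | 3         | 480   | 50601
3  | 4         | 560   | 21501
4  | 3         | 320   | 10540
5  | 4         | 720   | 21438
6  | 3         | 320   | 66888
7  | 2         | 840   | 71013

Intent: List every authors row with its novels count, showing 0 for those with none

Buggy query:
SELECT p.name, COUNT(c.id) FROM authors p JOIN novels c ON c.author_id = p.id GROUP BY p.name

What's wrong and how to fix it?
Bug: An inner join excludes parents with zero children

Fix: Use LEFT JOIN so parents without children still appear (COUNT(c.id) gives 0)

Corrected query:
SELECT p.name, COUNT(c.id) FROM authors p LEFT JOIN novels c ON c.author_id = p.id GROUP BY p.name

Result:
name    | COUNT(c.id)
--------+------------
Asimov  | 0          
Austen  | 3          
Borges  | 2          
Le Guin | 2          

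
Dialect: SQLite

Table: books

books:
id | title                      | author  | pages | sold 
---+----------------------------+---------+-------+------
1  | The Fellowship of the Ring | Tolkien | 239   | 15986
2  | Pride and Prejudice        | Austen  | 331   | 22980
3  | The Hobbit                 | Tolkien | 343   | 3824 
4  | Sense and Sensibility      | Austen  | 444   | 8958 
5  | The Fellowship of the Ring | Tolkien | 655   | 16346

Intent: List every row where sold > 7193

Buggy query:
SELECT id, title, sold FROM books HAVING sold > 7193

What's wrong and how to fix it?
Bug: HAVING filters the output of aggregation, but this query has no GROUP BY and no aggregate functions, so SQLite rejects it (HAVING clause on a non-aggregate query); the condition here is per row

Fix: Replace HAVING with WHERE since the condition applies to individual rows

Corrected query:
SELECT id, title, sold FROM books WHERE sold > 7193

Result:
id | title                      | sold 
---+----------------------------+------
1  | The Fellowship of the Ring | 15986
2  | Pride and Prejudice        | 22980
4  | Sense and Sensibility      | 8958 
5  | The Fellowship of the Ring | 16346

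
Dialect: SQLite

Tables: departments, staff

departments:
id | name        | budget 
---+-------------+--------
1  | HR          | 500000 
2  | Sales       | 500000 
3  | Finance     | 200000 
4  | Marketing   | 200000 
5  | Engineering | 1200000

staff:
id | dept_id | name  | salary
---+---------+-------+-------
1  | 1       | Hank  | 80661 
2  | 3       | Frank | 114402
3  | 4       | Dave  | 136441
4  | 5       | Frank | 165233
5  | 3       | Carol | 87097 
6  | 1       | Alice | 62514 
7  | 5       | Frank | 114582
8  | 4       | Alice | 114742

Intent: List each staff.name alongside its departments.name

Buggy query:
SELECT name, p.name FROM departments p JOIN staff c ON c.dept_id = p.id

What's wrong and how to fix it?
Bug: Both tables have a 'name' column; the unqualified reference is ambiguous

Fix: Prefix ambiguous columns with the table alias

Corrected query:
SELECT c.name, p.name FROM departments p JOIN staff c ON c.dept_id = p.id

Result:
name  | name       
------+------------
Hank  | HR         
Frank | Finance    
Dave  | Marketing  
Frank | Engineering
Carol | Finance    
Alice | HR         
Frank | Engineering
Alice | Marketing  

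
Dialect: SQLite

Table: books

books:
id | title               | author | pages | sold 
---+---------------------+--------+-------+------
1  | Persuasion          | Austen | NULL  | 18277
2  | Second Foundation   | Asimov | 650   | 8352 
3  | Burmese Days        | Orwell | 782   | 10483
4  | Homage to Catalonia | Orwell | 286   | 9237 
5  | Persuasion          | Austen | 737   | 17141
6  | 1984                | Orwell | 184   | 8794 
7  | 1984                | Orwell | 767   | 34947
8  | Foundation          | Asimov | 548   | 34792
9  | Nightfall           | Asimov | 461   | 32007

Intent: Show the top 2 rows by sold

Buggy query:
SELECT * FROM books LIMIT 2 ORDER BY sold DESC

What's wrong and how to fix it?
Bug: LIMIT must come after ORDER BY

Fix: Swap the clauses: ORDER BY first, then LIMIT

Corrected query:
SELECT * FROM books ORDER BY sold DESC LIMIT 2

Result:
id | title      | author | pages | sold 
---+------------+--------+-------+------
7  | 1984       | Orwell | 767   | 34947
8  | Foundation | Asimov | 548   | 34792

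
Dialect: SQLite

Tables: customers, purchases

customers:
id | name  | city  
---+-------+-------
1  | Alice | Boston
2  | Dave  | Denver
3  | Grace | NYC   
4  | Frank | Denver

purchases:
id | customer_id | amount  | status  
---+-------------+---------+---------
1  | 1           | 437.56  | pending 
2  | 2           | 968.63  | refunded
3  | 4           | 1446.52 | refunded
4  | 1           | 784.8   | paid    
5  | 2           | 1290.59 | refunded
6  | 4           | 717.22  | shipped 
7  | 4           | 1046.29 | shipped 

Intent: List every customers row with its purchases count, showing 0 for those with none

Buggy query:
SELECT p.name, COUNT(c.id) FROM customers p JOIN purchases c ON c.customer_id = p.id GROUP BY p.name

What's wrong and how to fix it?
Bug: An inner join excludes parents with zero children

Fix: Switch to LEFT JOIN to retain unmatched parent rows

Corrected query:
SELECT p.name, COUNT(c.id) FROM customers p LEFT JOIN purchases c ON c.customer_id = p.id GROUP BY p.name

Result:
name  | COUNT(c.id)
------+------------
Alice | 2          
Dave  | 2          
Frank | 3          
Grace | 0          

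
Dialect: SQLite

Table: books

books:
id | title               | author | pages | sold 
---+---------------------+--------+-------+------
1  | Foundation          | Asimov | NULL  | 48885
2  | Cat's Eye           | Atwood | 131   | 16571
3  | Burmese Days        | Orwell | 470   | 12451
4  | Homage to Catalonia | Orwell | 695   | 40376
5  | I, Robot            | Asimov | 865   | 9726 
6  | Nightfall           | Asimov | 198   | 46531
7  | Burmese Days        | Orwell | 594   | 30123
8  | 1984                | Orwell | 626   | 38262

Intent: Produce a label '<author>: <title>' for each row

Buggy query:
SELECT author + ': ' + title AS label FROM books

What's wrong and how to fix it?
Bug: '+' is numeric addition; on text columns SQLite converts them to 0 instead of concatenating

Fix: Replace + with || to concatenate text

Corrected query:
SELECT author || ': ' || title AS label FROM books

Result:
label                      
---------------------------
Asimov: Foundation         
Atwood: Cat's Eye          
Orwell: Burmese Days       
Orwell: Homage to Catalonia
Asimov: I, Robot           
Asimov: Nightfall          
Orwell: Burmese Days       
Orwell: 1984               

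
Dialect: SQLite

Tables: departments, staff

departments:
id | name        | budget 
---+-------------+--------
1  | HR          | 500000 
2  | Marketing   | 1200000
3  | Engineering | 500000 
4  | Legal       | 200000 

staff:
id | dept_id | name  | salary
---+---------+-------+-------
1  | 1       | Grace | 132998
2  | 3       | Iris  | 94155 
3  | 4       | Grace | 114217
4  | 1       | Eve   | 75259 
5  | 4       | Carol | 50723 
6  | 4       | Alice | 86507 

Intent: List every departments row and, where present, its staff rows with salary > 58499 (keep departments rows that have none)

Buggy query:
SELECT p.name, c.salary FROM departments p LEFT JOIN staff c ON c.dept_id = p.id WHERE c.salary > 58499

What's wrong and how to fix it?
Bug: Filtering c.salary in WHERE discards the NULL rows produced by LEFT JOIN, turning it into an inner join

Fix: Move the right-table condition into the ON clause so unmatched parents are kept

Corrected query:
SELECT p.name, c.salary FROM departments p LEFT JOIN staff c ON c.dept_id = p.id AND c.salary > 58499

Result:
name        | salary
------------+-------
HR          | 75259 
HR          | 132998
Marketing   | NULL  
Engineering | 94155 
Legal       | 86507 
Legal       | 114217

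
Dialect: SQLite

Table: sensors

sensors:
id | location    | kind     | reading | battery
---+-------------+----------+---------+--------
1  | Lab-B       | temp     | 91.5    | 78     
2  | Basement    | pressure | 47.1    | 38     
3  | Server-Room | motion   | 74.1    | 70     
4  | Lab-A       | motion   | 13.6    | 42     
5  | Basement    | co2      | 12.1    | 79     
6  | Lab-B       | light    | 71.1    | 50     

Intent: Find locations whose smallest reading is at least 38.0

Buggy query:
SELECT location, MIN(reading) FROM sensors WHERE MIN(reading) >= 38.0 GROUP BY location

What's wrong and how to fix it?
Bug: MIN() in WHERE is a misuse of aggregate

Fix: Use HAVING for the per-group MIN condition

Corrected query:
SELECT location, MIN(reading) FROM sensors GROUP BY location HAVING MIN(reading) >= 38.0

Result:
location    | MIN(reading)
------------+-------------
Lab-B       | 71.1        
Server-Room | 74.1        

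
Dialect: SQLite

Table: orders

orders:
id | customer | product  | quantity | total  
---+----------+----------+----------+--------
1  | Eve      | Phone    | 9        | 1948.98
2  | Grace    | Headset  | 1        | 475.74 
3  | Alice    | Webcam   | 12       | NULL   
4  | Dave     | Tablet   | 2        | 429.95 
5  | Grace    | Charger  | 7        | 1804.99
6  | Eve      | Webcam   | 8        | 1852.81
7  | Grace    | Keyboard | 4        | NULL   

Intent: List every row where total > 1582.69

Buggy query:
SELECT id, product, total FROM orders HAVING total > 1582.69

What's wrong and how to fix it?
Bug: HAVING filters the output of aggregation, but this query has no GROUP BY and no aggregate functions, so SQLite rejects it (HAVING clause on a non-aggregate query); the condition here is per row

Fix: Replace HAVING with WHERE since the condition applies to individual rows

Corrected query:
SELECT id, product, total FROM orders WHERE total > 1582.69

Result:
id | product | total  
---+---------+--------
1  | Phone   | 1948.98
5  | Charger | 1804.99
6  | Webcam  | 1852.81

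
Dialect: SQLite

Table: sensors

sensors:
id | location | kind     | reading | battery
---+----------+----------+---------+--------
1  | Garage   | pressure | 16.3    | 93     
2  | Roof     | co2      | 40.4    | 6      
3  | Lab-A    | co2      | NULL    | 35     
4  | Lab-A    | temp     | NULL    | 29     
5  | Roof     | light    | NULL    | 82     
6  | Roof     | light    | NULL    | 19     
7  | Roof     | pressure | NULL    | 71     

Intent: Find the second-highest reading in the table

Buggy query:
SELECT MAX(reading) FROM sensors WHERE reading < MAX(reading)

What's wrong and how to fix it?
Bug: The inner MAX is an aggregate inside WHERE, which is not allowed

Fix: Put the inner MAX in a scalar subquery

Corrected query:
SELECT MAX(reading) FROM sensors WHERE reading < (SELECT MAX(reading) FROM sensors)

Result:
MAX(reading)
------------
16.3        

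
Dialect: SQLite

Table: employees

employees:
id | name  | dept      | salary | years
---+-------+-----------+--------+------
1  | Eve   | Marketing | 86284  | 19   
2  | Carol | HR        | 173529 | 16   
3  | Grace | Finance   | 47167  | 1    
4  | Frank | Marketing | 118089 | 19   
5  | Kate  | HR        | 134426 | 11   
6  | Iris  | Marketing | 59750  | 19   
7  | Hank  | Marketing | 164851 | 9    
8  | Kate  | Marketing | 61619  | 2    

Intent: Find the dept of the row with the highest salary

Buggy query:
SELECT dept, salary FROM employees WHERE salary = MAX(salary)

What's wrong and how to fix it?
Bug: WHERE is evaluated per row; an aggregate over the whole table isn't defined there

Fix: Use a subquery: WHERE salary = (SELECT MAX(salary) FROM employees)

Corrected query:
SELECT dept, salary FROM employees WHERE salary = (SELECT MAX(salary) FROM employees)

Result:
dept | salary
-----+-------
HR   | 173529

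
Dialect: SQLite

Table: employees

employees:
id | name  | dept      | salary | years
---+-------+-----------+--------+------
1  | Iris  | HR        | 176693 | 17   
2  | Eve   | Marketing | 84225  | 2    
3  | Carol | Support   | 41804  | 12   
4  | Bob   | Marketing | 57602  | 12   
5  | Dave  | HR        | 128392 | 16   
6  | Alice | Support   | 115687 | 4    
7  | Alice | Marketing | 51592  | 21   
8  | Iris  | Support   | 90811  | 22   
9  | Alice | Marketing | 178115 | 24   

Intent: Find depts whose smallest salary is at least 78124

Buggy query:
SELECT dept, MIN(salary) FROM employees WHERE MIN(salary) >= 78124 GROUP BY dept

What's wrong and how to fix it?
Bug: MIN() in WHERE is a misuse of aggregate

Fix: Replace WHERE with HAVING after the GROUP BY

Corrected query:
SELECT dept, MIN(salary) FROM employees GROUP BY dept HAVING MIN(salary) >= 78124

Result:
dept | MIN(salary)
-----+------------
HR   | 128392     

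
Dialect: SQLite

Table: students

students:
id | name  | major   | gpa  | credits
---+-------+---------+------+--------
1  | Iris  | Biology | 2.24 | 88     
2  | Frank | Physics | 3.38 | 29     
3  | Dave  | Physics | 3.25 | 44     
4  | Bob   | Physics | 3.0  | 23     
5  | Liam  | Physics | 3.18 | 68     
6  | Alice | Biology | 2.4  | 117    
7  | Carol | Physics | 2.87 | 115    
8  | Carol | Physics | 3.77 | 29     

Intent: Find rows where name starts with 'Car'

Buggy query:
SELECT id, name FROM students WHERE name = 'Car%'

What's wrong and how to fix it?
Bug: '=' compares the literal string including the % character; pattern matching needs LIKE

Fix: Use LIKE for wildcard pattern matching

Corrected query:
SELECT id, name FROM students WHERE name LIKE 'Car%'

Result:
id | name 
---+------
7  | Carol
8  | Carol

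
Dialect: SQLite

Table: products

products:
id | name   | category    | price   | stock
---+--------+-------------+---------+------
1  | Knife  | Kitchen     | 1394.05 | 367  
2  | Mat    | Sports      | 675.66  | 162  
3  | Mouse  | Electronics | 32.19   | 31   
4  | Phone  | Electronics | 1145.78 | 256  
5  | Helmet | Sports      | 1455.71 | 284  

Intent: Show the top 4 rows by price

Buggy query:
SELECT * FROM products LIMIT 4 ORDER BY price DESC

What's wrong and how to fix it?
Bug: LIMIT must come after ORDER BY

Fix: Swap the clauses: ORDER BY first, then LIMIT

Corrected query:
SELECT * FROM products ORDER BY price DESC LIMIT 4

Result:
id | name   | category    | price   | stock
---+--------+-------------+---------+------
5  | Helmet | Sports      | 1455.71 | 284  
1  | Knife  | Kitchen     | 1394.05 | 367  
4  | Phone  | Electronics | 1145.78 | 256  
2  | Mat    | Sports      | 675.66  | 162  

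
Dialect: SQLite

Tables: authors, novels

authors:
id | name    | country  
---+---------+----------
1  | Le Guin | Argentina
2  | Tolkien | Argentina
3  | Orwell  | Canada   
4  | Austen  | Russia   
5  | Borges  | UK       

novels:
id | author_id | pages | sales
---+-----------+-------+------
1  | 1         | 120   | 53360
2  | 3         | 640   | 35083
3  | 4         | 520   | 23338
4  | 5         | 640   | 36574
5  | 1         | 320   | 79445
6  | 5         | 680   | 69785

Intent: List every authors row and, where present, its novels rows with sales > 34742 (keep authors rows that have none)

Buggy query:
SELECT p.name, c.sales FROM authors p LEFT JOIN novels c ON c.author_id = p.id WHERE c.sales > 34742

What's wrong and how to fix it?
Bug: Filtering c.sales in WHERE discards the NULL rows produced by LEFT JOIN, turning it into an inner join

Fix: Put 'c.sales > 34742' in the JOIN's ON clause instead of WHERE

Corrected query:
SELECT p.name, c.sales FROM authors p LEFT JOIN novels c ON c.author_id = p.id AND c.sales > 34742

Result:
name    | sales
--------+------
Le Guin | 53360
Le Guin | 79445
Tolkien | NULL 
Orwell  | 35083
Austen  | NULL 
Borges  | 36574
Borges  | 69785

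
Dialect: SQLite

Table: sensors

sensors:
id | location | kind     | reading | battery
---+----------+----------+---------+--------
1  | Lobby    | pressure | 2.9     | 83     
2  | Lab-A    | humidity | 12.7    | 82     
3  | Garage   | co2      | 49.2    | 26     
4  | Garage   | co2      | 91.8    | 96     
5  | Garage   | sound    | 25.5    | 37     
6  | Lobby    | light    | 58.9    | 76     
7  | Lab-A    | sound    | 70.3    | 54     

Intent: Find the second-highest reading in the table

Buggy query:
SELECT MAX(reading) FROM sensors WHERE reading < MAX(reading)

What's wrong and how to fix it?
Bug: MAX(reading) on the right of the comparison is an aggregate-in-WHERE error

Fix: Compute the overall MAX in a subquery, then take MAX of rows below it

Corrected query:
SELECT MAX(reading) FROM sensors WHERE reading < (SELECT MAX(reading) FROM sensors)

Result:
MAX(reading)
------------
70.3        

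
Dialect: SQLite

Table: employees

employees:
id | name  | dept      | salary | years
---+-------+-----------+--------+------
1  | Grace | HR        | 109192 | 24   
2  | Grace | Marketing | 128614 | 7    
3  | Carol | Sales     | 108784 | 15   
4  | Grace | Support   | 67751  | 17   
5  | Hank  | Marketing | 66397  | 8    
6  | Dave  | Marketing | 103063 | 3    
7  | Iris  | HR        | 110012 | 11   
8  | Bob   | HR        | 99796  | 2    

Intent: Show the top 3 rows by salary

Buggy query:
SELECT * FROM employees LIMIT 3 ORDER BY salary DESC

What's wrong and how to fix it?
Bug: ORDER BY cannot follow LIMIT; LIMIT is the final clause

Fix: Swap the clauses: ORDER BY first, then LIMIT

Corrected query:
SELECT * FROM employees ORDER BY salary DESC LIMIT 3

Result:
id | name  | dept      | salary | years
---+-------+-----------+--------+------
2  | Grace | Marketing | 128614 | 7    
7  | Iris  | HR        | 110012 | 11   
1  | Grace | HR        | 109192 | 24   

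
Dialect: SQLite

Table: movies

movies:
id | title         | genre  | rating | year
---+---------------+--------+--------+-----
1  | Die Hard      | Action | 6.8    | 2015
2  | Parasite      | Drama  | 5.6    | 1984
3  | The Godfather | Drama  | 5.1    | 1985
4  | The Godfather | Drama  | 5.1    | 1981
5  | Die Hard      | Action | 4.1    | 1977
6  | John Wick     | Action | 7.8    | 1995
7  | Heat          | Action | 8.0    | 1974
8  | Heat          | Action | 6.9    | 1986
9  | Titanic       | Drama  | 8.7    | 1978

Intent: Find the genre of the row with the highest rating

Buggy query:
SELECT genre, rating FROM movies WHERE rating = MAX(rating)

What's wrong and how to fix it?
Bug: MAX(rating) is an aggregate and cannot be used directly in WHERE

Fix: Wrap MAX in a scalar subquery so WHERE compares against a single value

Corrected query:
SELECT genre, rating FROM movies WHERE rating = (SELECT MAX(rating) FROM movies)

Result:
genre | rating
------+-------
Drama | 8.7   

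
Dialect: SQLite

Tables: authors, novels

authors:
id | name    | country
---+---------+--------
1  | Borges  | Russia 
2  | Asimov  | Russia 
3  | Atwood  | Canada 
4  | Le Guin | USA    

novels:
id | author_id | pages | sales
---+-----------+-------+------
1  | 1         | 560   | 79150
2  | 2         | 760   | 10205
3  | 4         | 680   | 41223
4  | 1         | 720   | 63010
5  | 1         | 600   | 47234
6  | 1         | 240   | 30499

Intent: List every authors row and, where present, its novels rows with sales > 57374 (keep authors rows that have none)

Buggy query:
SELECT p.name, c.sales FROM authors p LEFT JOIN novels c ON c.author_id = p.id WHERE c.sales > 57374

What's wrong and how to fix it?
Bug: A WHERE condition on the right-hand table after LEFT JOIN drops unmatched parents

Fix: Put 'c.sales > 57374' in the JOIN's ON clause instead of WHERE

Corrected query:
SELECT p.name, c.sales FROM authors p LEFT JOIN novels c ON c.author_id = p.id AND c.sales > 57374

Result:
name    | sales
--------+------
Borges  | 63010
Borges  | 79150
Asimov  | NULL 
Atwood  | NULL 
Le Guin | NULL 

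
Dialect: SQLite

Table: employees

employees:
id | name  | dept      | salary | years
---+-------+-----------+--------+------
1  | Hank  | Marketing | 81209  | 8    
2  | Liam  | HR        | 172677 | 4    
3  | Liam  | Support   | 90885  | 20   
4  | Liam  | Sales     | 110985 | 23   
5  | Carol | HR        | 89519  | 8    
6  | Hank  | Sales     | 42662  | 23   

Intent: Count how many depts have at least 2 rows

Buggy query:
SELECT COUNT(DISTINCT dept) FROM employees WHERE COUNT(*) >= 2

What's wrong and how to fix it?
Bug: WHERE filters individual rows, not groups, so a group-level COUNT is invalid there

Fix: Group first with HAVING COUNT(*) >= 2, then COUNT the resulting groups

Corrected query:
SELECT COUNT(*) FROM (SELECT dept FROM employees GROUP BY dept HAVING COUNT(*) >= 2)

Result:
COUNT(*)
--------
2       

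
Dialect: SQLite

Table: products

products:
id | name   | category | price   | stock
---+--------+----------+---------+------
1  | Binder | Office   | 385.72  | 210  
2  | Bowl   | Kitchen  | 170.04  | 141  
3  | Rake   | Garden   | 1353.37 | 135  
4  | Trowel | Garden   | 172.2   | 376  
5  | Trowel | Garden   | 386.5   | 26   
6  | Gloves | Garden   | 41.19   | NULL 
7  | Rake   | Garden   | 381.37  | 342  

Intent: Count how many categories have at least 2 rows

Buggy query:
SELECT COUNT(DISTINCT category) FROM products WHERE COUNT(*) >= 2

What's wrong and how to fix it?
Bug: WHERE filters individual rows, not groups, so a group-level COUNT is invalid there

Fix: Group first with HAVING COUNT(*) >= 2, then COUNT the resulting groups

Corrected query:
SELECT COUNT(*) FROM (SELECT category FROM products GROUP BY category HAVING COUNT(*) >= 2)

Result:
COUNT(*)
--------
1       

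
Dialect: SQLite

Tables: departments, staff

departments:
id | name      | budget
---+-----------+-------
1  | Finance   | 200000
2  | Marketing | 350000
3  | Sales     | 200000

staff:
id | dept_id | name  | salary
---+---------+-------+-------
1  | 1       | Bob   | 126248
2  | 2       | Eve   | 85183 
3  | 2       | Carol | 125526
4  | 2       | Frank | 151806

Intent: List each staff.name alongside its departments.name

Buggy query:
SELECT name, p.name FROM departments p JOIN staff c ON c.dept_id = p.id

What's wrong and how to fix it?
Bug: Both tables have a 'name' column; the unqualified reference is ambiguous

Fix: Qualify the column with its table alias (c.name)

Corrected query:
SELECT c.name, p.name FROM departments p JOIN staff c ON c.dept_id = p.id

Result:
name  | name     
------+----------
Bob   | Finance  
Eve   | Marketing
Carol | Marketing
Frank | Marketing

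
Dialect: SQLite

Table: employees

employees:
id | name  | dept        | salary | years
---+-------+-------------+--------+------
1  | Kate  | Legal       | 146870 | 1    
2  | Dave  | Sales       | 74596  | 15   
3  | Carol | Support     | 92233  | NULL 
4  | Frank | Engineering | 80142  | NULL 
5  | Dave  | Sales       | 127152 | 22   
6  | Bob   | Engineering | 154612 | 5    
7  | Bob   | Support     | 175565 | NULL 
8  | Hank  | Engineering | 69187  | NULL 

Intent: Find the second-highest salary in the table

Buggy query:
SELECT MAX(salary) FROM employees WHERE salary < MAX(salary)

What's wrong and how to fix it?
Bug: The inner MAX is an aggregate inside WHERE, which is not allowed

Fix: Put the inner MAX in a scalar subquery

Corrected query:
SELECT MAX(salary) FROM employees WHERE salary < (SELECT MAX(salary) FROM employees)

Result:
MAX(salary)
-----------
154612     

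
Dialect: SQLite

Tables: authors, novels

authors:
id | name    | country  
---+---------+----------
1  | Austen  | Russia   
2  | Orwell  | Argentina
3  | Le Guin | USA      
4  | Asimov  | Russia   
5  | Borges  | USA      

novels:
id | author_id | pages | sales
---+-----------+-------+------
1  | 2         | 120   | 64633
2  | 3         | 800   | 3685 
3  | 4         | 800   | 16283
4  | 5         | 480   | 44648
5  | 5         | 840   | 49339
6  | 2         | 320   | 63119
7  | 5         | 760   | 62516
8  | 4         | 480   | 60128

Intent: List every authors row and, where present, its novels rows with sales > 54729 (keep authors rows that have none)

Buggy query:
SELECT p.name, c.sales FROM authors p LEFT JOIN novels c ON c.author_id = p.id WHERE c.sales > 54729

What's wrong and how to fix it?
Bug: Filtering c.sales in WHERE discards the NULL rows produced by LEFT JOIN, turning it into an inner join

Fix: Move the right-table condition into the ON clause so unmatched parents are kept

Corrected query:
SELECT p.name, c.sales FROM authors p LEFT JOIN novels c ON c.author_id = p.id AND c.sales > 54729

Result:
name    | sales
--------+------
Austen  | NULL 
Orwell  | 63119
Orwell  | 64633
Le Guin | NULL 
Asimov  | 60128
Borges  | 62516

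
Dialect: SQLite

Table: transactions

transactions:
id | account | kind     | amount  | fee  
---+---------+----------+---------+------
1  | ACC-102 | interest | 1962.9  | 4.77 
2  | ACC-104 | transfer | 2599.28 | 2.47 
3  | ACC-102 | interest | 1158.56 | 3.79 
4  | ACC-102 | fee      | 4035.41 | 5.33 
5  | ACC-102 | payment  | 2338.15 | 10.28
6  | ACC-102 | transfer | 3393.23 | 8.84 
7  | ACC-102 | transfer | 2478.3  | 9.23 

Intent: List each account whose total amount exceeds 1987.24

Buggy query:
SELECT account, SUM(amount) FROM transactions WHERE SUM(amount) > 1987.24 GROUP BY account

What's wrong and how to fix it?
Bug: WHERE runs before GROUP BY, so aggregates aren't available there

Fix: Move the aggregate condition to a HAVING clause

Corrected query:
SELECT account, SUM(amount) FROM transactions GROUP BY account HAVING SUM(amount) > 1987.24

Result:
account | SUM(amount)
--------+------------
ACC-102 | 15366.55   
ACC-104 | 2599.28    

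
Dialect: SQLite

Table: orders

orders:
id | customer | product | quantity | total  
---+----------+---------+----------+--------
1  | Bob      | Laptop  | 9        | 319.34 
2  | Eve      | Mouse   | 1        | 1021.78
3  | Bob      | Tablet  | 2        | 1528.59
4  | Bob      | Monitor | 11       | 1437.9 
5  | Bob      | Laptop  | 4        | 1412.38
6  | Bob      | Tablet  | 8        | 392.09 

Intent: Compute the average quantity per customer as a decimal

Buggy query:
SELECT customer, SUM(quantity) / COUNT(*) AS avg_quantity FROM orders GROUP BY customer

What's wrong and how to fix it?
Bug: SUM(quantity) and COUNT(*) are both integers; the division truncates the fractional part

Fix: Multiply by 1.0 (or CAST to REAL) to force floating-point division

Corrected query:
SELECT customer, SUM(quantity) * 1.0 / COUNT(*) AS avg_quantity FROM orders GROUP BY customer

Result:
customer | avg_quantity
---------+-------------
Bob      | 6.8         
Eve      | 1           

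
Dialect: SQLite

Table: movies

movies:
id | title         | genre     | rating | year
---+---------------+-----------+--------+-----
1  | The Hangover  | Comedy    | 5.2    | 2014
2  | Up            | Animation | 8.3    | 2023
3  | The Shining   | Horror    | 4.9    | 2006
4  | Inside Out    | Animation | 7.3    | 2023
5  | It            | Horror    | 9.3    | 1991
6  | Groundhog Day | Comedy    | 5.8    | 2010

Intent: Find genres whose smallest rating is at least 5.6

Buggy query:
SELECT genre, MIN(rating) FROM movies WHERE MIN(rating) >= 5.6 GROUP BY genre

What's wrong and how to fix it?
Bug: Aggregates like MIN are computed per group after WHERE runs

Fix: Use HAVING for the per-group MIN condition

Corrected query:
SELECT genre, MIN(rating) FROM movies GROUP BY genre HAVING MIN(rating) >= 5.6

Result:
genre     | MIN(rating)
----------+------------
Animation | 7.3        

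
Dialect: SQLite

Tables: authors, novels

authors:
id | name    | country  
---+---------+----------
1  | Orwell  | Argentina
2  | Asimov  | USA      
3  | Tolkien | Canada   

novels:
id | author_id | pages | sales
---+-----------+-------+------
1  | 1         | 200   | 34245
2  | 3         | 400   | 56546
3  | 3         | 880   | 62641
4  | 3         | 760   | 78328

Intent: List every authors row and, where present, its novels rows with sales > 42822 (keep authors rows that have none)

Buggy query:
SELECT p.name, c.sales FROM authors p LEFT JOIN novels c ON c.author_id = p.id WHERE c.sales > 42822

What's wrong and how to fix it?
Bug: A WHERE condition on the right-hand table after LEFT JOIN drops unmatched parents

Fix: Move the right-table condition into the ON clause so unmatched parents are kept

Corrected query:
SELECT p.name, c.sales FROM authors p LEFT JOIN novels c ON c.author_id = p.id AND c.sales > 42822

Result:
name    | sales
--------+------
Orwell  | NULL 
Asimov  | NULL 
Tolkien | 56546
Tolkien | 62641
Tolkien | 78328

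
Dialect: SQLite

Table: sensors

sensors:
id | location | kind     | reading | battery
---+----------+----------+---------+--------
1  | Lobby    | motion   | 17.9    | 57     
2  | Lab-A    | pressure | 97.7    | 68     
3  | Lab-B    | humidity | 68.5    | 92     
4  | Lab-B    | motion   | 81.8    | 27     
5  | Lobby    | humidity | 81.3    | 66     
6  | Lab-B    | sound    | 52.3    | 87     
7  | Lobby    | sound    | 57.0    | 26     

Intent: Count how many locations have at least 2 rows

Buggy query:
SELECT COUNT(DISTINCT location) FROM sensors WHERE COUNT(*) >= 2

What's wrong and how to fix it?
Bug: COUNT(*) cannot appear in WHERE; the per-group count doesn't exist yet

Fix: Use a subquery that GROUPs and filters with HAVING, then count its rows

Corrected query:
SELECT COUNT(*) FROM (SELECT location FROM sensors GROUP BY location HAVING COUNT(*) >= 2)

Result:
COUNT(*)
--------
2       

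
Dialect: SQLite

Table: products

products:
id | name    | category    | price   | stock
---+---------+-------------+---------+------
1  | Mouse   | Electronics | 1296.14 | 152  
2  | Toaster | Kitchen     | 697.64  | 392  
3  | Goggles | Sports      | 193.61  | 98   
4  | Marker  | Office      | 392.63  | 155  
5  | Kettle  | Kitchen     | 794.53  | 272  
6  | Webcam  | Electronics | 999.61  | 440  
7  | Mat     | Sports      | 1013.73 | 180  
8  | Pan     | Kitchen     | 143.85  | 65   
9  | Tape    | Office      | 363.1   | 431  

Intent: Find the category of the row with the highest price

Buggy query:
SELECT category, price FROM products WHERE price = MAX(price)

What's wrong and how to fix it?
Bug: WHERE is evaluated per row; an aggregate over the whole table isn't defined there

Fix: Use a subquery: WHERE price = (SELECT MAX(price) FROM products)

Corrected query:
SELECT category, price FROM products WHERE price = (SELECT MAX(price) FROM products)

Result:
category    | price  
------------+--------
Electronics | 1296.14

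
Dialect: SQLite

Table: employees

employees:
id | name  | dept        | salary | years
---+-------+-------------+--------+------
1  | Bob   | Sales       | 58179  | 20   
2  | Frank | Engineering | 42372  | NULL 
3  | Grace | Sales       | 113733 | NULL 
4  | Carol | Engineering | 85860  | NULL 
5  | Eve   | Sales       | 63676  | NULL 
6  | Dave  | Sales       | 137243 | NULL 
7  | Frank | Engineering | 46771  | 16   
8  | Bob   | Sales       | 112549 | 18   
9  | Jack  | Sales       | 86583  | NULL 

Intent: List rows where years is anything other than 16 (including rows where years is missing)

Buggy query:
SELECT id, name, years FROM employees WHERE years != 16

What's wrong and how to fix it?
Bug: 'years != 16' is unknown when years is NULL, so NULL rows are silently excluded

Fix: Handle NULL separately with IS NULL alongside the inequality

Corrected query:
SELECT id, name, years FROM employees WHERE years != 16 OR years IS NULL

Result:
id | name  | years
---+-------+------
1  | Bob   | 20   
2  | Frank | NULL 
3  | Grace | NULL 
4  | Carol | NULL 
5  | Eve   | NULL 
6  | Dave  | NULL 
8  | Bob   | 18   
9  | Jack  | NULL 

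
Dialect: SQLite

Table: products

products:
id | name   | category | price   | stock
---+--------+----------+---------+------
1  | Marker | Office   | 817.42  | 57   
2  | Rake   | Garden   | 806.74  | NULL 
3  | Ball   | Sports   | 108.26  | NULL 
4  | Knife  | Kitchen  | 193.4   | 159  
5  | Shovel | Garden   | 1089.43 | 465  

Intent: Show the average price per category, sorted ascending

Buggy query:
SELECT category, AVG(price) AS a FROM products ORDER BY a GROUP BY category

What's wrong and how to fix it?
Bug: GROUP BY must precede ORDER BY

Fix: Reorder: SELECT … FROM … GROUP BY … ORDER BY …

Corrected query:
SELECT category, AVG(price) AS a FROM products GROUP BY category ORDER BY a

Result:
category | a      
---------+--------
Sports   | 108.26 
Kitchen  | 193.4  
Office   | 817.42 
Garden   | 948.085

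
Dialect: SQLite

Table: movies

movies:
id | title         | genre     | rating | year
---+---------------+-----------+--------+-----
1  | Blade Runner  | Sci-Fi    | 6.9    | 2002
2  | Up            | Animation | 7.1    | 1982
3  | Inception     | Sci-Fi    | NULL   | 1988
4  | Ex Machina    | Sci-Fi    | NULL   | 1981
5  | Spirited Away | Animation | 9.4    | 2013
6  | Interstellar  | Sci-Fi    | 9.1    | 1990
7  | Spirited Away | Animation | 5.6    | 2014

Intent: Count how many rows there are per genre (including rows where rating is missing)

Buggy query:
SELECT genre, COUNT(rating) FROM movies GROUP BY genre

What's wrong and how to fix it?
Bug: COUNT(column) counts non-NULL values only; rows with NULL rating aren't counted

Fix: Replace COUNT(rating) with COUNT(*)

Corrected query:
SELECT genre, COUNT(*) FROM movies GROUP BY genre

Result:
genre     | COUNT(*)
----------+---------
Animation | 3       
Sci-Fi    | 4       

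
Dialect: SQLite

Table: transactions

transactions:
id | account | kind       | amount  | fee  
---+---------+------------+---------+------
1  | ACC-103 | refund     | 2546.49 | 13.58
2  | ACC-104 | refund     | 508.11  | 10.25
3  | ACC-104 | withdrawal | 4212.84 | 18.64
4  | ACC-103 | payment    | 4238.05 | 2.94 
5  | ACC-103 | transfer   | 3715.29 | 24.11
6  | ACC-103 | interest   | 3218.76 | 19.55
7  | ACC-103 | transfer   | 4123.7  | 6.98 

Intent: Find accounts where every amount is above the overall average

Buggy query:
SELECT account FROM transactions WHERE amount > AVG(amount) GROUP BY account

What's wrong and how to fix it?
Bug: WHERE evaluates per row before aggregation, so AVG() is unavailable

Fix: Compute the overall average in a scalar subquery and compare each group's MIN against it in HAVING

Corrected query:
SELECT account FROM transactions GROUP BY account HAVING MIN(amount) > (SELECT AVG(amount) FROM transactions)

Result:
(no rows)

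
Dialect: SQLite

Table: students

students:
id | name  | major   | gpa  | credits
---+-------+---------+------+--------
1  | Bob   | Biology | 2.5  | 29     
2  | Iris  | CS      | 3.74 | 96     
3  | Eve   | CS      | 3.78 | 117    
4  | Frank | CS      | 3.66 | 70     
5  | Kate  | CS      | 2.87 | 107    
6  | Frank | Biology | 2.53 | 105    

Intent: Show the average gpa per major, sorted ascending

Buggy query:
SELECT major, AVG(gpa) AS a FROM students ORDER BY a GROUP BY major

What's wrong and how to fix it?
Bug: ORDER BY appears before GROUP BY; SQL clause order requires GROUP BY first

Fix: Move ORDER BY to the end, after GROUP BY

Corrected query:
SELECT major, AVG(gpa) AS a FROM students GROUP BY major ORDER BY a

Result:
major   | a     
--------+-------
Biology | 2.515 
CS      | 3.5125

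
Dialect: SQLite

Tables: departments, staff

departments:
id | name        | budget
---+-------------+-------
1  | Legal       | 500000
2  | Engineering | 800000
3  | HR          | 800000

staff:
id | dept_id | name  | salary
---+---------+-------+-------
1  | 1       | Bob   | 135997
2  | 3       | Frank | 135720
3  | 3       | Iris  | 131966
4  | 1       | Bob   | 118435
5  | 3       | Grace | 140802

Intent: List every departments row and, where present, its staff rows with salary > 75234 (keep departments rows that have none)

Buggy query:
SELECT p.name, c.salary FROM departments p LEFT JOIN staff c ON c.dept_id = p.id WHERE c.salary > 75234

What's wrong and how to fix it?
Bug: A WHERE condition on the right-hand table after LEFT JOIN drops unmatched parents

Fix: Move the right-table condition into the ON clause so unmatched parents are kept

Corrected query:
SELECT p.name, c.salary FROM departments p LEFT JOIN staff c ON c.dept_id = p.id AND c.salary > 75234

Result:
name        | salary
------------+-------
Legal       | 118435
Legal       | 135997
Engineering | NULL  
HR          | 131966
HR          | 135720
HR          | 140802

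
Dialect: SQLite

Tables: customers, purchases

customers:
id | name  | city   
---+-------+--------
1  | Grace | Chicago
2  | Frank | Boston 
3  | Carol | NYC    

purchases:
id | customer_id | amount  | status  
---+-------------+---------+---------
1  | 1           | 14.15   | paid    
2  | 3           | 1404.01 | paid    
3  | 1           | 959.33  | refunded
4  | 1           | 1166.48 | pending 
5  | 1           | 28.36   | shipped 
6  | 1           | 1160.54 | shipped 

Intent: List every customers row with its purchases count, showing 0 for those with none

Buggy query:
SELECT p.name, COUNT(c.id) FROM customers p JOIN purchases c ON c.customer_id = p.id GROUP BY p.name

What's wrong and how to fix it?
Bug: INNER JOIN drops customers rows that have no matching purchases rows

Fix: Use LEFT JOIN so parents without children still appear (COUNT(c.id) gives 0)

Corrected query:
SELECT p.name, COUNT(c.id) FROM customers p LEFT JOIN purchases c ON c.customer_id = p.id GROUP BY p.name

Result:
name  | COUNT(c.id)
------+------------
Carol | 1          
Frank | 0          
Grace | 5          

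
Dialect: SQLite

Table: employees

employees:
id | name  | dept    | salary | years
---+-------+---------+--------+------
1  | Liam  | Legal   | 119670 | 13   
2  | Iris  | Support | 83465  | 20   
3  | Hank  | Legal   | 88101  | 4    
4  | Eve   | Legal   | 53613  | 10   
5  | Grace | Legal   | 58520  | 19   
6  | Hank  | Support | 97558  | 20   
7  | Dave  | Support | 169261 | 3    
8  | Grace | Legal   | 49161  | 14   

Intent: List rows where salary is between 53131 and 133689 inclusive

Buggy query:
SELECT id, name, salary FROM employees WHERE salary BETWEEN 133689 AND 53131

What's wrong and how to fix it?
Bug: BETWEEN expects the lower bound first; with 133689 AND 53131 the range is empty

Fix: Write BETWEEN 53131 AND 133689

Corrected query:
SELECT id, name, salary FROM employees WHERE salary BETWEEN 53131 AND 133689

Result:
id | name  | salary
---+-------+-------
1  | Liam  | 119670
2  | Iris  | 83465 
3  | Hank  | 88101 
4  | Eve   | 53613 
5  | Grace | 58520 
6  | Hank  | 97558 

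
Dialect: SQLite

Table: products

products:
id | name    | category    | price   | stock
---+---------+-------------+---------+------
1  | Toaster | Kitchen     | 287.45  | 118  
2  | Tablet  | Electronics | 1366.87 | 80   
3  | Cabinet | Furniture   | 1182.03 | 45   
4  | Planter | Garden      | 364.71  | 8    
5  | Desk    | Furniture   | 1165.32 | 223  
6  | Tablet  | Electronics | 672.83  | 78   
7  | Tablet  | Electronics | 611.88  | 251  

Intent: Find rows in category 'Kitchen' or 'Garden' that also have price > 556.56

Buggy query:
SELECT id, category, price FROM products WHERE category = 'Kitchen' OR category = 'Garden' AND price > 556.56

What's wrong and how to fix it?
Bug: Without parentheses, AND is evaluated before OR, so the price filter only applies to the 'Garden' branch

Fix: Add parentheses around the OR so the AND applies to both alternatives

Corrected query:
SELECT id, category, price FROM products WHERE (category = 'Kitchen' OR category = 'Garden') AND price > 556.56

Result:
(no rows)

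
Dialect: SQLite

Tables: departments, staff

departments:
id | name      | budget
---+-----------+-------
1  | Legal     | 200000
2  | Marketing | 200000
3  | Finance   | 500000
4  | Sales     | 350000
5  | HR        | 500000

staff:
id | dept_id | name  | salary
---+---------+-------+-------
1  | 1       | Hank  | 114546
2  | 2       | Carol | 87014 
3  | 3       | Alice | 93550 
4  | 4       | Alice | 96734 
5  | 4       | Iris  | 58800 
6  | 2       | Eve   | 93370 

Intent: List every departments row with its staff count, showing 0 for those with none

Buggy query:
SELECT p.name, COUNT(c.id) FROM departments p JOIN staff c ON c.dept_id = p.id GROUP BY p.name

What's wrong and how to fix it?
Bug: An inner join excludes parents with zero children

Fix: Switch to LEFT JOIN to retain unmatched parent rows

Corrected query:
SELECT p.name, COUNT(c.id) FROM departments p LEFT JOIN staff c ON c.dept_id = p.id GROUP BY p.name

Result:
name      | COUNT(c.id)
----------+------------
Finance   | 1          
HR        | 0          
Legal     | 1          
Marketing | 2          
Sales     | 2          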